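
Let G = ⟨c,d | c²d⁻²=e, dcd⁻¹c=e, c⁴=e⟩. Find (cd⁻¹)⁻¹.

The order of (cd⁻¹) is 4 (smallest k with (cd⁻¹)ᵏ = e), so (cd⁻¹)⁻¹ = (cd⁻¹)³ = cd.
Check: (cd⁻¹) · (cd) → (cd⁻¹) · c = d⁻¹;   (d⁻¹) · d = e, giving e as required.

Answer: cd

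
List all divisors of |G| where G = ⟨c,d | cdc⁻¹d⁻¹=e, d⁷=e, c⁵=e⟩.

|G| = 35 = 5 · 7. By Lagrange's theorem the order of any subgroup divides 35; the divisors of 35 are 1, 5, 7, 35.

Answer: 1, 5, 7, 35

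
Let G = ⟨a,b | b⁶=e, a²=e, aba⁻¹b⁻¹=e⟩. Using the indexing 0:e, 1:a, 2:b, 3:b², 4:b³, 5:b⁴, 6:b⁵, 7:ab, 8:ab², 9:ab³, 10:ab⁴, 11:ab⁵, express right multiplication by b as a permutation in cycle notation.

(0 2 3 4 5 6)(1 7 8 9 10 11)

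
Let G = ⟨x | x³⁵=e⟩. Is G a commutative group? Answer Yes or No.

G has a single generator, so G is cyclic and hence abelian.

Answer: Yes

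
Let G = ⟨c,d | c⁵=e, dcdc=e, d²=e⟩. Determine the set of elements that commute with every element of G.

An element z ∈ Z(G) iff z commutes with every generator.
For example e is central: e·c = c = c·e; e·d = d = d·e.
Whereas c ∉ Z(G) since c·d = cd ≠ c⁴d = d·c.
Checking each of the 10 elements this way gives Z(G) = {e}, of order 1.

Answer: {e}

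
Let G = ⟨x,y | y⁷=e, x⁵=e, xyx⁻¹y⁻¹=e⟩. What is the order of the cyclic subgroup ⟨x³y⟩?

|⟨x³y⟩| equals the order of x³y. Compute successive powers until reaching e:
  (x³y)¹ = x³y, (x³y)² = xy², (x³y)³ = x⁴y³, (x³y)⁴ = x²y⁴, (x³y)⁵ = y⁵, (x³y)⁶ = x³y⁶, (x³y)⁷ = x, (x³y)⁸ = x⁴y, (x³y)⁹ = x²y², (x³y)¹⁰ = y³, (x³y)¹¹ = x³y⁴, (x³y)¹² = xy⁵, (x³y)¹³ = x⁴y⁶, (x³y)¹⁴ = x², (x³y)¹⁵ = y, (x³y)¹⁶ = x³y², (x³y)¹⁷ = xy³, (x³y)¹⁸ = x⁴y⁴, (x³y)¹⁹ = x²y⁵, (x³y)²⁰ = y⁶, (x³y)²¹ = x³, (x³y)²² = xy, (x³y)²³ = x⁴y², (x³y)²⁴ = x²y³, (x³y)²⁵ = y⁴, (x³y)²⁶ = x³y⁵, (x³y)²⁷ = xy⁶, (x³y)²⁸ = x⁴, (x³y)²⁹ = x²y, (x³y)³⁰ = y², (x³y)³¹ = x³y³, (x³y)³² = xy⁴, (x³y)³³ = x⁴y⁵, (x³y)³⁴ = x²y⁶, (x³y)³⁵ = e.
The smallest positive k with (x³y)ᵏ = e is 35, so |⟨x³y⟩| = 35.

Answer: 35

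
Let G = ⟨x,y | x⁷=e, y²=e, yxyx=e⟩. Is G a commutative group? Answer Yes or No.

x·y = xy but y·x = x⁶y, so x·y ≠ y·x and G is not abelian.

Answer: No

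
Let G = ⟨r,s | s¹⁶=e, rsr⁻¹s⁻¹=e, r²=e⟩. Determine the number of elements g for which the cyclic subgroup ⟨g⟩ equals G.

⟨g⟩ = G would require ord(g) = |G| = 32, but the maximum element order in G is 16 < 32. So G is not cyclic and no single element generates it: the count is 0.

Answer: 0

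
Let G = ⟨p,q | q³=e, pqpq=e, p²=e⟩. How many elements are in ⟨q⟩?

|⟨q⟩| equals the order of q. Compute successive powers until reaching e:
  q¹ = q, q² = q², q³ = e.
The smallest positive k with qᵏ = e is 3, so |⟨q⟩| = 3.

Answer: 3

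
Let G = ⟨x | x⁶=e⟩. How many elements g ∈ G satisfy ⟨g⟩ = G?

G is cyclic of order 6. An element generates G iff its order is 6, and a cyclic group of order 6 has exactly φ(6) = 2 such elements.

Answer: 2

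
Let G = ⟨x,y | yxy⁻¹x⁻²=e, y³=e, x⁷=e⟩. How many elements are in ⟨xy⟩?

|⟨xy⟩| equals the order of xy. Compute successive powers until reaching e:
  (xy)¹ = xy, (xy)² = x³y², (xy)³ = e.
The smallest positive k with (xy)ᵏ = e is 3, so |⟨xy⟩| = 3.

Answer: 3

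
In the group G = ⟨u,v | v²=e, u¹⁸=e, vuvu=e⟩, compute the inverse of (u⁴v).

The order of (u⁴v) is 2 (smallest k with (u⁴v)ᵏ = e), so (u⁴v)⁻¹ = (u⁴v)¹ = u⁴v.
Check: (u⁴v) · (u⁴v) → (u⁴v) · u⁴ = v;   v · v = e, giving e as required.

Answer: u⁴v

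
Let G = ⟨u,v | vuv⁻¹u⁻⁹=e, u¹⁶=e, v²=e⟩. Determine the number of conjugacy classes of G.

The conjugacy classes (representative and size) are:
  [e] (size 1), [u⁹] (size 2), [u²] (size 1), [u³] (size 2), [u⁴] (size 1), [u¹³] (size 2), [u⁶] (size 1), [u¹⁵] (size 2), [u⁸] (size 1), [u¹⁰] (size 1), [u¹²] (size 1), [u¹⁴] (size 1), [v] (size 2), [uv] (size 2), [u²v] (size 2), [u¹¹v] (size 2), [u⁴v] (size 2), [u¹³v] (size 2), [u¹⁴v] (size 2), [u¹⁵v] (size 2).
Class equation: 1 + 2 + 1 + 2 + 1 + 2 + 1 + 2 + 1 + 1 + 1 + 1 + 2 + 2 + 2 + 2 + 2 + 2 + 2 + 2 = 32 = |G|. So G has 20 conjugacy classes.

Answer: 20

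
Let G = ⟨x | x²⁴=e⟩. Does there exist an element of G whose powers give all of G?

|G| = 24. The element x has order 24 (its powers give 24 distinct elements), so ⟨x⟩ = G and G is cyclic.

Answer: Yes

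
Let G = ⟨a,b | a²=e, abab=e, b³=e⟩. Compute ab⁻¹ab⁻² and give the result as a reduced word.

Multiply left to right, reducing at each step:
  a · b⁻¹ = ab²
  (ab²) · a = b
  b · b⁻² = b²

Answer: b²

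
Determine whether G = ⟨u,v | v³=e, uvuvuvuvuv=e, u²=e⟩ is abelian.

u·v = uv but v·u = vu, so u·v ≠ v·u and G is not abelian.

Answer: No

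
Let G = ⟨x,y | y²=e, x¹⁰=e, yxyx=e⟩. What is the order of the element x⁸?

Compute successive powers until reaching e:
  (x⁸)¹ = x⁸, (x⁸)² = x⁶, (x⁸)³ = x⁴, (x⁸)⁴ = x², (x⁸)⁵ = e.
The smallest positive k with (x⁸)ᵏ = e is 5.

Answer: 5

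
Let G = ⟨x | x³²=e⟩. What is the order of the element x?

Compute successive powers until reaching e:
  x¹ = x, x² = x², x³ = x³, x⁴ = x⁴, x⁵ = x⁵, x⁶ = x⁶, x⁷ = x⁷, x⁸ = x⁸, x⁹ = x⁹, x¹⁰ = x¹⁰, x¹¹ = x¹¹, x¹² = x¹², x¹³ = x¹³, x¹⁴ = x¹⁴, x¹⁵ = x¹⁵, x¹⁶ = x¹⁶, x¹⁷ = x¹⁷, x¹⁸ = x¹⁸, x¹⁹ = x¹⁹, x²⁰ = x²⁰, x²¹ = x²¹, x²² = x²², x²³ = x²³, x²⁴ = x²⁴, x²⁵ = x²⁵, x²⁶ = x²⁶, x²⁷ = x²⁷, x²⁸ = x²⁸, x²⁹ = x²⁹, x³⁰ = x³⁰, x³¹ = x³¹, x³² = e.
The smallest positive k with xᵏ = e is 32.

Answer: 32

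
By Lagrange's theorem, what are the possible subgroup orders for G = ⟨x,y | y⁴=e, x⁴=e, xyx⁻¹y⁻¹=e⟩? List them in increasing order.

|G| = 16 = 2⁴. By Lagrange's theorem the order of any subgroup divides 16; the divisors of 16 are 1, 2, 4, 8, 16.

Answer: 1, 2, 4, 8, 16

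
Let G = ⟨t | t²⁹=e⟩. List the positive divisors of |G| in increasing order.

|G| = 29 = 29. By Lagrange's theorem the order of any subgroup divides 29; the divisors of 29 are 1, 29.

Answer: 1, 29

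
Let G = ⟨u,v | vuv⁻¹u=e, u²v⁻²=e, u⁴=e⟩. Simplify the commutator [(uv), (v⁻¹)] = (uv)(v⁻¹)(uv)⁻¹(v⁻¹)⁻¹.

[(uv), (v⁻¹)] = (uv)·(v⁻¹)·(uv)⁻¹·(v⁻¹)⁻¹.
  (uv) · (v⁻¹) = u
  u · (uv⁻¹) = v
  v · v = u²

Answer: u²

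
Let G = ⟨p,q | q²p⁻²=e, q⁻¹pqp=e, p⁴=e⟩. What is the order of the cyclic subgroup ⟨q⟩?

|⟨q⟩| equals the order of q. Compute successive powers until reaching e:
  q¹ = q, q² = p², q³ = q⁻¹, q⁴ = e.
The smallest positive k with qᵏ = e is 4, so |⟨q⟩| = 4.

Answer: 4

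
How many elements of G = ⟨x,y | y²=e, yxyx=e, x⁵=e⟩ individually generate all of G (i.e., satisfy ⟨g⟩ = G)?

⟨g⟩ = G would require ord(g) = |G| = 10, but the maximum element order in G is 5 < 10. So G is not cyclic and no single element generates it: the count is 0.

Answer: 0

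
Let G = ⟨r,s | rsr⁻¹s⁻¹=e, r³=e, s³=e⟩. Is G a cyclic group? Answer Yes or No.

|G| = 9, but the maximum element order in G is 3 < 9. No single element generates all of G, so G is not cyclic.

Answer: No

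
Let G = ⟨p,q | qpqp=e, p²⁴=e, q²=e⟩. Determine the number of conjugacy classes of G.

The conjugacy classes (representative and size) are:
  [e] (size 1), [p²³] (size 2), [p²] (size 2), [p³] (size 2), [p²⁰] (size 2), [p¹⁹] (size 2), [p⁶] (size 2), [p⁷] (size 2), [p⁸] (size 2), [p⁹] (size 2), [p¹⁴] (size 2), [p¹¹] (size 2), [p¹²] (size 1), [p⁴q] (size 12), [p⁵q] (size 12).
Class equation: 1 + 2 + 2 + 2 + 2 + 2 + 2 + 2 + 2 + 2 + 2 + 2 + 1 + 12 + 12 = 48 = |G|. So G has 15 conjugacy classes.

Answer: 15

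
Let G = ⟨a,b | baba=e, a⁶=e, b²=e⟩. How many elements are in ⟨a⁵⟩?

|⟨a⁵⟩| equals the order of a⁵. Compute successive powers until reaching e:
  (a⁵)¹ = a⁵, (a⁵)² = a⁴, (a⁵)³ = a³, (a⁵)⁴ = a², (a⁵)⁵ = a, (a⁵)⁶ = e.
The smallest positive k with (a⁵)ᵏ = e is 6, so |⟨a⁵⟩| = 6.

Answer: 6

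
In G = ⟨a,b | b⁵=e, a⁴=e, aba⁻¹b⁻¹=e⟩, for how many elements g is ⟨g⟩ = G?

G is cyclic of order 20. An element generates G iff its order is 20, and a cyclic group of order 20 has exactly φ(20) = 8 such elements.

Answer: 8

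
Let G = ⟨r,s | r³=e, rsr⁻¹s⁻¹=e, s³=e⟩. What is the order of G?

Enumerate words in the generators, reducing via the relations: the distinct elements are
  {e, r, s, rs, r², s², rs², r²s, r²s²}.
No further products give new elements, so |G| = 9.

Answer: 9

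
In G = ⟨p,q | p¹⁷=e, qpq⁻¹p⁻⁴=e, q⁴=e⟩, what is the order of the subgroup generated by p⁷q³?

|⟨p⁷q³⟩| equals the order of p⁷q³. Compute successive powers until reaching e:
  (p⁷q³)¹ = p⁷q³, (p⁷q³)² = p¹³q², (p⁷q³)³ = p⁶q, (p⁷q³)⁴ = e.
The smallest positive k with (p⁷q³)ᵏ = e is 4, so |⟨p⁷q³⟩| = 4.

Answer: 4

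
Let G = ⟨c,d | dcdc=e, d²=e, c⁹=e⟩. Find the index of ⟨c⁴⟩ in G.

First find ord(c⁴) by computing successive powers:
  (c⁴)¹ = c⁴, (c⁴)² = c⁸, (c⁴)³ = c³, (c⁴)⁴ = c⁷, (c⁴)⁵ = c², (c⁴)⁶ = c⁶, (c⁴)⁷ = c, (c⁴)⁸ = c⁵, (c⁴)⁹ = e.
So |⟨c⁴⟩| = ord(c⁴) = 9. With |G| = 18, by Lagrange [G : ⟨c⁴⟩] = 18/9 = 2.

Answer: 2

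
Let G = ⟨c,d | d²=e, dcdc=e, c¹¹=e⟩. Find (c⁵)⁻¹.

The order of (c⁵) is 11 (smallest k with (c⁵)ᵏ = e), so (c⁵)⁻¹ = (c⁵)¹⁰ = c⁶.
Check: (c⁵) · (c⁶) → (c⁵) · c⁶ = e, giving e as required.

Answer: c⁶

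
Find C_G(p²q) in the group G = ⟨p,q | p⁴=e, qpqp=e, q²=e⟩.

⟨p²q⟩ ⊆ C_G(p²q) since powers of p²q commute with p²q; so |C_G(p²q)| ≥ |⟨p²q⟩| = 2.
By orbit–stabilizer, |C_G(p²q)| = |G| / |conj. class of p²q| = 8 / 2 = 4.
The 4 elements commuting with p²q are {e, p², q, p²q}.

Answer: {e, p², q, p²q}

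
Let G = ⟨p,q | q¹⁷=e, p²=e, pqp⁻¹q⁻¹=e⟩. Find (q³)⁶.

Compute successive powers of (q³), reducing at each step:
  (q³)²: (q³) · q³ = q⁶
  (q³)³: (q⁶) · q³ = q⁹
  (q³)⁴: (q⁹) · q³ = q¹²
  (q³)⁵: (q¹²) · q³ = q¹⁵
  (q³)⁶: (q¹⁵) · q³ = q

Answer: q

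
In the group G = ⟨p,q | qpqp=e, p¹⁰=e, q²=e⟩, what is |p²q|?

Compute successive powers until reaching e:
  (p²q)¹ = p²q, (p²q)² = e.
The smallest positive k with (p²q)ᵏ = e is 2.

Answer: 2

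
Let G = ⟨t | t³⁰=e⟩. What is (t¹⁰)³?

Compute successive powers of (t¹⁰), reducing at each step:
  (t¹⁰)²: (t¹⁰) · t¹⁰ = t²⁰
  (t¹⁰)³: (t²⁰) · t¹⁰ = e

Answer: e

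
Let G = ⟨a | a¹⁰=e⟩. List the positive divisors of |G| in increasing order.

|G| = 10 = 2 · 5. By Lagrange's theorem the order of any subgroup divides 10; the divisors of 10 are 1, 2, 5, 10.

Answer: 1, 2, 5, 10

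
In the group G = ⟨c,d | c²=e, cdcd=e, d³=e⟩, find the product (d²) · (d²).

Compute (d²) · (d²) by multiplying left to right and reducing via the relations at each step:
  (d²) · d² = d

Answer: d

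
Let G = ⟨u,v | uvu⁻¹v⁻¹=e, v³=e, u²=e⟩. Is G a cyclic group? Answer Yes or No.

|G| = 6. The element uv has order 6 (its powers give 6 distinct elements), so ⟨uv⟩ = G and G is cyclic.

Answer: Yes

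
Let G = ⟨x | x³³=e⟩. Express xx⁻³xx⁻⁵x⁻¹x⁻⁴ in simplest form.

Multiply left to right, reducing at each step:
  x · x⁻³ = x³¹
  (x³¹) · x = x³²
  (x³²) · x⁻⁵ = x²⁷
  (x²⁷) · x⁻¹ = x²⁶
  (x²⁶) · x⁻⁴ = x²²

Answer: x²²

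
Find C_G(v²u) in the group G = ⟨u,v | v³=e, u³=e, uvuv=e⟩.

⟨v²u⟩ ⊆ C_G(v²u) since powers of v²u commute with v²u; so |C_G(v²u)| ≥ |⟨v²u⟩| = 3.
By orbit–stabilizer, |C_G(v²u)| = |G| / |conj. class of v²u| = 12 / 4 = 3.
The 3 elements commuting with v²u are {e, u²v, v²u}.

Answer: {e, u²v, v²u}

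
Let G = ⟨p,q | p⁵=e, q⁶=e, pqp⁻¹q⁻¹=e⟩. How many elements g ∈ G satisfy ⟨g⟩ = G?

G is cyclic of order 30. An element generates G iff its order is 30, and a cyclic group of order 30 has exactly φ(30) = 8 such elements.

Answer: 8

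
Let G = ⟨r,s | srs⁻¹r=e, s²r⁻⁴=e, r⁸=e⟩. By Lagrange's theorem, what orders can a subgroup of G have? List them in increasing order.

|G| = 16 = 2⁴. By Lagrange's theorem the order of any subgroup divides 16; the divisors of 16 are 1, 2, 4, 8, 16.

Answer: 1, 2, 4, 8, 16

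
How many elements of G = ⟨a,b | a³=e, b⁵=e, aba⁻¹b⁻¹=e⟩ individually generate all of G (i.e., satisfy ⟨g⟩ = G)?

G is cyclic of order 15. An element generates G iff its order is 15, and a cyclic group of order 15 has exactly φ(15) = 8 such elements.

Answer: 8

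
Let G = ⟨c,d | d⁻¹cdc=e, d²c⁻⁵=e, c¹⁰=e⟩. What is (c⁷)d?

Compute (c⁷) · d by multiplying left to right and reducing via the relations at each step:
  (c⁷) · d = c²d⁻¹

Answer: c²d⁻¹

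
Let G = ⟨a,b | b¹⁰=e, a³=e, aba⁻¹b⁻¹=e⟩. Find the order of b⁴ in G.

Compute successive powers until reaching e:
  (b⁴)¹ = b⁴, (b⁴)² = b⁸, (b⁴)³ = b², (b⁴)⁴ = b⁶, (b⁴)⁵ = e.
The smallest positive k with (b⁴)ᵏ = e is 5.

Answer: 5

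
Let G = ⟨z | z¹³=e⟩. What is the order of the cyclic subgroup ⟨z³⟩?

|⟨z³⟩| equals the order of z³. Compute successive powers until reaching e:
  (z³)¹ = z³, (z³)² = z⁶, (z³)³ = z⁹, (z³)⁴ = z¹², (z³)⁵ = z², (z³)⁶ = z⁵, (z³)⁷ = z⁸, (z³)⁸ = z¹¹, (z³)⁹ = z, (z³)¹⁰ = z⁴, (z³)¹¹ = z⁷, (z³)¹² = z¹⁰, (z³)¹³ = e.
The smallest positive k with (z³)ᵏ = e is 13, so |⟨z³⟩| = 13.

Answer: 13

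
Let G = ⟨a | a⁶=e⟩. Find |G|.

G is generated by a single element, so G is cyclic. The relator gives a⁶ = e and no smaller power is forced to be e, so the 6 powers {a, e, a², a³, a⁴, a⁵} are distinct. Hence |G| = 6.

Answer: 6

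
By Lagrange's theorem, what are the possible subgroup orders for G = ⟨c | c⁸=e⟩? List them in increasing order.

|G| = 8 = 2³. By Lagrange's theorem the order of any subgroup divides 8; the divisors of 8 are 1, 2, 4, 8.

Answer: 1, 2, 4, 8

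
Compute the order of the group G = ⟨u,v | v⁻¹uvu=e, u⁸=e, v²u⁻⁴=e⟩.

Enumerate words in the generators, reducing via the relations: the distinct elements are
  {e, u, v, uv, u², u³, u⁴, u⁵, u⁶, u⁷, u²v, u³v, v⁻¹, uv⁻¹, u²v⁻¹, u³v⁻¹}.
No further products give new elements, so |G| = 16.

Answer: 16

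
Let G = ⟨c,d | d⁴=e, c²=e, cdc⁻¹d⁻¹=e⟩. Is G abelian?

Each pair of generators commutes: c·d = cd = d·c. Since the generators pairwise commute, every element of G commutes with every other, so G is abelian.

Answer: Yes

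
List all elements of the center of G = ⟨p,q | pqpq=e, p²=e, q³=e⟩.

An element z ∈ Z(G) iff z commutes with every generator.
For example e is central: e·p = p = p·e; e·q = q = q·e.
Whereas p ∉ Z(G) since p·q = pq ≠ pq² = q·p.
Checking each of the 6 elements this way gives Z(G) = {e}, of order 1.

Answer: {e}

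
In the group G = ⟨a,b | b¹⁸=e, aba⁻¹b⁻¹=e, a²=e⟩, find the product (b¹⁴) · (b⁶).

Compute (b¹⁴) · (b⁶) by multiplying left to right and reducing via the relations at each step:
  (b¹⁴) · b⁶ = b²

Answer: b²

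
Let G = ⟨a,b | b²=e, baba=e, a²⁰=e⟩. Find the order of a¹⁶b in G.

Compute successive powers until reaching e:
  (a¹⁶b)¹ = a¹⁶b, (a¹⁶b)² = e.
The smallest positive k with (a¹⁶b)ᵏ = e is 2.

Answer: 2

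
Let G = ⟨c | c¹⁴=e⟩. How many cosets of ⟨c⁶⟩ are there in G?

First find ord(c⁶) by computing successive powers:
  (c⁶)¹ = c⁶, (c⁶)² = c¹², (c⁶)³ = c⁴, (c⁶)⁴ = c¹⁰, (c⁶)⁵ = c², (c⁶)⁶ = c⁸, (c⁶)⁷ = e.
So |⟨c⁶⟩| = ord(c⁶) = 7. With |G| = 14, by Lagrange [G : ⟨c⁶⟩] = 14/7 = 2.

Answer: 2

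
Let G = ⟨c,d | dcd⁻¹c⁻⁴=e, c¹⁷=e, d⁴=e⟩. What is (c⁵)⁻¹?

The order of (c⁵) is 17 (smallest k with (c⁵)ᵏ = e), so (c⁵)⁻¹ = (c⁵)¹⁶ = c¹².
Check: (c⁵) · (c¹²) → (c⁵) · c¹² = e, giving e as required.

Answer: c¹²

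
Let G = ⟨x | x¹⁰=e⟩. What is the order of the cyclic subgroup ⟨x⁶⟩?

|⟨x⁶⟩| equals the order of x⁶. Compute successive powers until reaching e:
  (x⁶)¹ = x⁶, (x⁶)² = x², (x⁶)³ = x⁸, (x⁶)⁴ = x⁴, (x⁶)⁵ = e.
The smallest positive k with (x⁶)ᵏ = e is 5, so |⟨x⁶⟩| = 5.

Answer: 5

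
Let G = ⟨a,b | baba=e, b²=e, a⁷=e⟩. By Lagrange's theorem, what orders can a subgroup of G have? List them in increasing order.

|G| = 14 = 2 · 7. By Lagrange's theorem the order of any subgroup divides 14; the divisors of 14 are 1, 2, 7, 14.

Answer: 1, 2, 7, 14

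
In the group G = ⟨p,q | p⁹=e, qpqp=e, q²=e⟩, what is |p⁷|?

Compute successive powers until reaching e:
  (p⁷)¹ = p⁷, (p⁷)² = p⁵, (p⁷)³ = p³, (p⁷)⁴ = p, (p⁷)⁵ = p⁸, (p⁷)⁶ = p⁶, (p⁷)⁷ = p⁴, (p⁷)⁸ = p², (p⁷)⁹ = e.
The smallest positive k with (p⁷)ᵏ = e is 9.

Answer: 9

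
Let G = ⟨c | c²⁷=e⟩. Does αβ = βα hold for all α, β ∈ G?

G has a single generator, so G is cyclic and hence abelian.

Answer: Yes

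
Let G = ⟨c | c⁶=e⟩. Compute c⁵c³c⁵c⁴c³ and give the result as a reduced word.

Multiply left to right, reducing at each step:
  (c⁵) · c³ = c²
  (c²) · c⁵ = c
  c · c⁴ = c⁵
  (c⁵) · c³ = c²

Answer: c²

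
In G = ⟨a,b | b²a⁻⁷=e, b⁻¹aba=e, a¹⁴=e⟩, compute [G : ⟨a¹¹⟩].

First find ord(a¹¹) by computing successive powers:
  (a¹¹)¹ = a¹¹, (a¹¹)² = a⁸, (a¹¹)³ = a⁵, (a¹¹)⁴ = a², (a¹¹)⁵ = a¹³, (a¹¹)⁶ = a¹⁰, (a¹¹)⁷ = a⁷, (a¹¹)⁸ = a⁴, (a¹¹)⁹ = a, (a¹¹)¹⁰ = a¹², (a¹¹)¹¹ = a⁹, (a¹¹)¹² = a⁶, (a¹¹)¹³ = a³, (a¹¹)¹⁴ = e.
So |⟨a¹¹⟩| = ord(a¹¹) = 14. With |G| = 28, by Lagrange [G : ⟨a¹¹⟩] = 28/14 = 2.

Answer: 2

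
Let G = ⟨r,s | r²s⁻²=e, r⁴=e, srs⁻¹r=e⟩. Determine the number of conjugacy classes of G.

The conjugacy classes (representative and size) are:
  [e] (size 1), [r³] (size 2), [r²] (size 1), [s⁻¹] (size 2), [rs] (size 2).
Class equation: 1 + 2 + 1 + 2 + 2 = 8 = |G|. So G has 5 conjugacy classes.

Answer: 5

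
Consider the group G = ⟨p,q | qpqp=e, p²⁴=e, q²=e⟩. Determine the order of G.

Enumerate words in the generators, reducing via the relations: the distinct elements are
  {e, p, q, pq, p², p³, p⁴, p⁵, p⁶, p⁷, p⁸, p⁹, p²q, p²², p²³, p²¹, p²⁰, p³q, p¹², p¹³, p¹¹, p¹⁰, p¹⁴, p¹⁵, p¹⁶, p¹⁷, p¹⁸, p¹⁹, p⁴q, p⁵q, p⁶q, p⁷q, p⁸q, p⁹q, p²²q, p²³q, p²¹q, p²⁰q, p¹²q, p¹³q, p¹¹q, p¹⁰q, p¹⁴q, p¹⁵q, p¹⁶q, p¹⁷q, p¹⁸q, p¹⁹q}.
No further products give new elements, so |G| = 48.

Answer: 48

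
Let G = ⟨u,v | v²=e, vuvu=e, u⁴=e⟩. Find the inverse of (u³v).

The order of (u³v) is 2 (smallest k with (u³v)ᵏ = e), so (u³v)⁻¹ = (u³v)¹ = u³v.
Check: (u³v) · (u³v) → (u³v) · u³ = v;   v · v = e, giving e as required.

Answer: u³v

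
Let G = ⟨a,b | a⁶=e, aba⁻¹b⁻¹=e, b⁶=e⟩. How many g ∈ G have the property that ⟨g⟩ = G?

⟨g⟩ = G would require ord(g) = |G| = 36, but the maximum element order in G is 6 < 36. So G is not cyclic and no single element generates it: the count is 0.

Answer: 0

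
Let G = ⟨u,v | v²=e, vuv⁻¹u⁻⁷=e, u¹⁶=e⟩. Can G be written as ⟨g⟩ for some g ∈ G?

Every cyclic group is abelian. But u·v = uv while v·u = u⁷v, so u·v ≠ v·u and G is not abelian. Hence G is not cyclic.

Answer: No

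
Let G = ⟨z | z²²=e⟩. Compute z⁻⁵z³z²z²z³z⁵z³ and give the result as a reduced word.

Multiply left to right, reducing at each step:
  (z¹⁷) · z³ = z²⁰
  (z²⁰) · z² = e
  e · z² = z²
  (z²) · z³ = z⁵
  (z⁵) · z⁵ = z¹⁰
  (z¹⁰) · z³ = z¹³

Answer: z¹³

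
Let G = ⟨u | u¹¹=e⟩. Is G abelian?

G has a single generator, so G is cyclic and hence abelian.

Answer: Yes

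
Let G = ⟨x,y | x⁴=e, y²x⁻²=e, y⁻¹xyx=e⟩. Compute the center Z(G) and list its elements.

An element z ∈ Z(G) iff z commutes with every generator.
For example x² is central: (x²)·x = x³ = x·(x²); (x²)·y = y⁻¹ = y·(x²).
Whereas x ∉ Z(G) since x·y = xy ≠ xy⁻¹ = y·x.
Checking each of the 8 elements this way gives Z(G) = {e, x²}, of order 2.

Answer: {e, x²}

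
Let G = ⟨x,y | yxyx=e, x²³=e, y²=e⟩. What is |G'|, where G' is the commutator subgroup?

G' = [G, G] is generated by all commutators. The generator-pair commutators are: [x, y] = x².
The subgroup they normally generate is {e, x, x², x³, x⁴, x⁵, x⁶, x⁷, x⁸, x⁹, x¹⁰, x¹¹, x¹², x¹³, x¹⁴, x¹⁵, x¹⁶, x¹⁷, x¹⁸, x¹⁹, x²⁰, x²¹, x²²}, of order 23.
Check: |G/G'| = 46/23 = 2 is the order of the abelianisation.

Answer: 23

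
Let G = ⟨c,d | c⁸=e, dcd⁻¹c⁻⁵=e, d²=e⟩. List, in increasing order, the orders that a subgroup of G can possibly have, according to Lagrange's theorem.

|G| = 16 = 2⁴. By Lagrange's theorem the order of any subgroup divides 16; the divisors of 16 are 1, 2, 4, 8, 16.

Answer: 1, 2, 4, 8, 16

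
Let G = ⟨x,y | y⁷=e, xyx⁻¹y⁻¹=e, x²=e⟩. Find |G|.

Enumerate words in the generators, reducing via the relations: the distinct elements are
  {e, x, y, xy, y², y³, y⁴, y⁵, y⁶, xy², xy³, xy⁴, xy⁵, xy⁶}.
No further products give new elements, so |G| = 14.

Answer: 14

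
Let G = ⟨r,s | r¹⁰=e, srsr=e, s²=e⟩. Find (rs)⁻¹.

The order of (rs) is 2 (smallest k with (rs)ᵏ = e), so (rs)⁻¹ = (rs)¹ = rs.
Check: (rs) · (rs) → (rs) · r = s;   s · s = e, giving e as required.

Answer: rs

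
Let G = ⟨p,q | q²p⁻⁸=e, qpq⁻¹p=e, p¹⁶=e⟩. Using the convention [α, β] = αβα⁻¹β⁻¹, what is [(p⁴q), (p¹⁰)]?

[(p⁴q), (p¹⁰)] = (p⁴q)·(p¹⁰)·(p⁴q)⁻¹·(p¹⁰)⁻¹.
  (p⁴q) · (p¹⁰) = p²q⁻¹
  (p²q⁻¹) · (p⁴q⁻¹) = p⁶
  (p⁶) · (p⁶) = p¹²

Answer: p¹²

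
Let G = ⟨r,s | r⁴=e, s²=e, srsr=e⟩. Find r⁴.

Compute successive powers of r, reducing at each step:
  r²: r · r = r²
  r³: (r²) · r = r³
  r⁴: (r³) · r = e

Answer: e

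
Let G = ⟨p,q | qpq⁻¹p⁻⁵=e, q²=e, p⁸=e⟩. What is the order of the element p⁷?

Compute successive powers until reaching e:
  (p⁷)¹ = p⁷, (p⁷)² = p⁶, (p⁷)³ = p⁵, (p⁷)⁴ = p⁴, (p⁷)⁵ = p³, (p⁷)⁶ = p², (p⁷)⁷ = p, (p⁷)⁸ = e.
The smallest positive k with (p⁷)ᵏ = e is 8.

Answer: 8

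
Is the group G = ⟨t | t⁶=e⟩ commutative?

G has a single generator, so G is cyclic and hence abelian.

Answer: Yes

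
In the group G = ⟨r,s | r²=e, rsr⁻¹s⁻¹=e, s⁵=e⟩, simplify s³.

Compute successive powers of s, reducing at each step:
  s²: s · s = s²
  s³: (s²) · s = s³

Answer: s³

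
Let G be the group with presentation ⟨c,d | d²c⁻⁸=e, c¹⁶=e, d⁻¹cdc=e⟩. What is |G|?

Enumerate words in the generators, reducing via the relations: the distinct elements are
  {c, d, e, cd, c², c³, c⁴, c⁵, c⁶, c⁷, c⁸, c⁹, c²d, c³d, c¹², c¹³, c¹¹, c¹⁰, c¹⁴, c¹⁵, c⁴d, c⁵d, c⁶d, c⁷d, d⁻¹, cd⁻¹, c²d⁻¹, c³d⁻¹, c⁴d⁻¹, c⁵d⁻¹, c⁶d⁻¹, c⁷d⁻¹}.
No further products give new elements, so |G| = 32.

Answer: 32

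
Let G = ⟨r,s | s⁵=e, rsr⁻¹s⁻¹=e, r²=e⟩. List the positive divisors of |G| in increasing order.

|G| = 10 = 2 · 5. By Lagrange's theorem the order of any subgroup divides 10; the divisors of 10 are 1, 2, 5, 10.

Answer: 1, 2, 5, 10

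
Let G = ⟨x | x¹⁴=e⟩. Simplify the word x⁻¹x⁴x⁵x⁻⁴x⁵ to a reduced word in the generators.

Multiply left to right, reducing at each step:
  (x¹³) · x⁴ = x³
  (x³) · x⁵ = x⁸
  (x⁸) · x⁻⁴ = x⁴
  (x⁴) · x⁵ = x⁹

Answer: x⁹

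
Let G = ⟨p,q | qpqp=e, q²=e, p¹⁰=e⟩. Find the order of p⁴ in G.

Compute successive powers until reaching e:
  (p⁴)¹ = p⁴, (p⁴)² = p⁸, (p⁴)³ = p², (p⁴)⁴ = p⁶, (p⁴)⁵ = e.
The smallest positive k with (p⁴)ᵏ = e is 5.

Answer: 5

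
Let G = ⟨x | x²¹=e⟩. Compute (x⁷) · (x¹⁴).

Compute (x⁷) · (x¹⁴) by multiplying left to right and reducing via the relations at each step:
  (x⁷) · x¹⁴ = e

Answer: e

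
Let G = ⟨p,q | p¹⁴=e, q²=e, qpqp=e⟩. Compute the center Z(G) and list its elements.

An element z ∈ Z(G) iff z commutes with every generator.
For example p⁷ is central: (p⁷)·p = p⁸ = p·(p⁷); (p⁷)·q = p⁷q = q·(p⁷).
Whereas p ∉ Z(G) since p·q = pq ≠ p¹³q = q·p.
Checking each of the 28 elements this way gives Z(G) = {e, p⁷}, of order 2.

Answer: {e, p⁷}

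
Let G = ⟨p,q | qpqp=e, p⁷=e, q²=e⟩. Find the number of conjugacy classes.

The conjugacy classes (representative and size) are:
  [e] (size 1), [p⁶] (size 2), [p⁵] (size 2), [p⁴] (size 2), [pq] (size 7).
Class equation: 1 + 2 + 2 + 2 + 7 = 14 = |G|. So G has 5 conjugacy classes.

Answer: 5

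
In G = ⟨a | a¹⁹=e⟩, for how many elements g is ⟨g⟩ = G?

G is cyclic of order 19. An element generates G iff its order is 19, and a cyclic group of order 19 has exactly φ(19) = 18 such elements.

Answer: 18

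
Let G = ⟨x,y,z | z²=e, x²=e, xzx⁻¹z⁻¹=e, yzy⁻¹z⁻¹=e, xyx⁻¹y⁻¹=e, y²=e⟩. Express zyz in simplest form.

Multiply left to right, reducing at each step:
  z · y = yz
  (yz) · z = y

Answer: y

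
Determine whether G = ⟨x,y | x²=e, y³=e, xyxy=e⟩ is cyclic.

Every cyclic group is abelian. But x·y = xy while y·x = xy², so x·y ≠ y·x and G is not abelian. Hence G is not cyclic.

Answer: No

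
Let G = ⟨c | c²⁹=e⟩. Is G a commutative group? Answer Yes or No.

G has a single generator, so G is cyclic and hence abelian.

Answer: Yes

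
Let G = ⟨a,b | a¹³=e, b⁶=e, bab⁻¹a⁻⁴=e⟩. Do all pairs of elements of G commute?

a·b = ab but b·a = a⁴b, so a·b ≠ b·a and G is not abelian.

Answer: No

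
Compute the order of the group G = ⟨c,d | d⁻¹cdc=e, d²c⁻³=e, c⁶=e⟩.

Enumerate words in the generators, reducing via the relations: the distinct elements are
  {c, d, e, cd, c², c³, c⁴, c⁵, c²d, d⁻¹, cd⁻¹, c²d⁻¹}.
No further products give new elements, so |G| = 12.

Answer: 12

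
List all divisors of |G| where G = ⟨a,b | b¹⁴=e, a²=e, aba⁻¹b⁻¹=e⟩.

|G| = 28 = 2² · 7. By Lagrange's theorem the order of any subgroup divides 28; the divisors of 28 are 1, 2, 4, 7, 14, 28.

Answer: 1, 2, 4, 7, 14, 28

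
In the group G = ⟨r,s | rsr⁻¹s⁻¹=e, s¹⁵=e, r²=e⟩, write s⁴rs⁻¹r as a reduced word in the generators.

Multiply left to right, reducing at each step:
  (s⁴) · r = rs⁴
  (rs⁴) · s⁻¹ = rs³
  (rs³) · r = s³

Answer: s³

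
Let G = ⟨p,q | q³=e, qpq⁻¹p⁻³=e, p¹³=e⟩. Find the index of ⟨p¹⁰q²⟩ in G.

First find ord(p¹⁰q²) by computing successive powers:
  (p¹⁰q²)¹ = p¹⁰q², (p¹⁰q²)² = p⁹q, (p¹⁰q²)³ = e.
So |⟨p¹⁰q²⟩| = ord(p¹⁰q²) = 3. With |G| = 39, by Lagrange [G : ⟨p¹⁰q²⟩] = 39/3 = 13.

Answer: 13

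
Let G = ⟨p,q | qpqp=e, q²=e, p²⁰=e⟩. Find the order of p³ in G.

Compute successive powers until reaching e:
  (p³)¹ = p³, (p³)² = p⁶, (p³)³ = p⁹, (p³)⁴ = p¹², (p³)⁵ = p¹⁵, (p³)⁶ = p¹⁸, (p³)⁷ = p, (p³)⁸ = p⁴, (p³)⁹ = p⁷, (p³)¹⁰ = p¹⁰, (p³)¹¹ = p¹³, (p³)¹² = p¹⁶, (p³)¹³ = p¹⁹, (p³)¹⁴ = p², (p³)¹⁵ = p⁵, (p³)¹⁶ = p⁸, (p³)¹⁷ = p¹¹, (p³)¹⁸ = p¹⁴, (p³)¹⁹ = p¹⁷, (p³)²⁰ = e.
The smallest positive k with (p³)ᵏ = e is 20.

Answer: 20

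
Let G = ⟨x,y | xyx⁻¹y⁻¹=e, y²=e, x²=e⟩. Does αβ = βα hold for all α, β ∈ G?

Each pair of generators commutes: x·y = xy = y·x. Since the generators pairwise commute, every element of G commutes with every other, so G is abelian.

Answer: Yes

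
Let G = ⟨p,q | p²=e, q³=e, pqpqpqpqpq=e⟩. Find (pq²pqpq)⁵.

Compute successive powers of (pq²pqpq), reducing at each step:
  (pq²pqpq)²: (pq²pqpq) · p = pqpq²pq²;   (pqpq²pq²) · q² = pqpq²pq;   (pqpq²pq) · p = pqpq²pqp;   (pqpq²pqp) · q = pqpq²pqpq;   (pqpq²pqpq) · p = q²pq²pqpq²;   (q²pq²pqpq²) · q = q²pq²pqp
  (pq²pqpq)³: (q²pq²pqp) · p = q²pq²pq;   (q²pq²pq) · q² = q²pq²p;   (q²pq²p) · p = q²pq²;   (q²pq²) · q = q²p;   (q²p) · p = q²;   (q²) · q = e
  (pq²pqpq)⁴: e · p = p;   p · q² = pq²;   (pq²) · p = pq²p;   (pq²p) · q = pq²pq;   (pq²pq) · p = pq²pqp;   (pq²pqp) · q = pq²pqpq
  (pq²pqpq)⁵: (pq²pqpq) · p = pqpq²pq²;   (pqpq²pq²) · q² = pqpq²pq;   (pqpq²pq) · p = pqpq²pqp;   (pqpq²pqp) · q = pqpq²pqpq;   (pqpq²pqpq) · p = q²pq²pqpq²;   (q²pq²pqpq²) · q = q²pq²pqp

Answer: q²pq²pqp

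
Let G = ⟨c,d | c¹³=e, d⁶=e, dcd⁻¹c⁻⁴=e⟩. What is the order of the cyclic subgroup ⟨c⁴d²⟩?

|⟨c⁴d²⟩| equals the order of c⁴d². Compute successive powers until reaching e:
  (c⁴d²)¹ = c⁴d², (c⁴d²)² = c³d⁴, (c⁴d²)³ = e.
The smallest positive k with (c⁴d²)ᵏ = e is 3, so |⟨c⁴d²⟩| = 3.

Answer: 3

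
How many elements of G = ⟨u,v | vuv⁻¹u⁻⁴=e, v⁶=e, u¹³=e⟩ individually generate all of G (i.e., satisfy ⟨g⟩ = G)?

⟨g⟩ = G would require ord(g) = |G| = 78, but the maximum element order in G is 13 < 78. So G is not cyclic and no single element generates it: the count is 0.

Answer: 0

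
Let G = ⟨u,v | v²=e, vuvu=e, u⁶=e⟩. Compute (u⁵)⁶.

Compute successive powers of (u⁵), reducing at each step:
  (u⁵)²: (u⁵) · u⁵ = u⁴
  (u⁵)³: (u⁴) · u⁵ = u³
  (u⁵)⁴: (u³) · u⁵ = u²
  (u⁵)⁵: (u²) · u⁵ = u
  (u⁵)⁶: u · u⁵ = e

Answer: e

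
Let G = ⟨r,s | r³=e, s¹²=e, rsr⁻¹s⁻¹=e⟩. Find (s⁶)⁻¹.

The order of (s⁶) is 2 (smallest k with (s⁶)ᵏ = e), so (s⁶)⁻¹ = (s⁶)¹ = s⁶.
Check: (s⁶) · (s⁶) → (s⁶) · s⁶ = e, giving e as required.

Answer: s⁶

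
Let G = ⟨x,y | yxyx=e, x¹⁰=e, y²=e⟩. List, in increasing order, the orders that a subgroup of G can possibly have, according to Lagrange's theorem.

|G| = 20 = 2² · 5. By Lagrange's theorem the order of any subgroup divides 20; the divisors of 20 are 1, 2, 4, 5, 10, 20.

Answer: 1, 2, 4, 5, 10, 20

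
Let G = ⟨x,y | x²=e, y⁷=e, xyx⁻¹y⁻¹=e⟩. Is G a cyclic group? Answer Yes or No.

|G| = 14. The element xy has order 14 (its powers give 14 distinct elements), so ⟨xy⟩ = G and G is cyclic.

Answer: Yes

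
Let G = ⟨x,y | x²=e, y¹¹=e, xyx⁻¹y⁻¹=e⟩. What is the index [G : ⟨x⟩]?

First find ord(x) by computing successive powers:
  x¹ = x, x² = e.
So |⟨x⟩| = ord(x) = 2. With |G| = 22, by Lagrange [G : ⟨x⟩] = 22/2 = 11.

Answer: 11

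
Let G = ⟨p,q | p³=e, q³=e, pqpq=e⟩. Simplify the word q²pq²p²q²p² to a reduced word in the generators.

Multiply left to right, reducing at each step:
  (q²) · p = q²p
  (q²p) · q² = pq²p
  (pq²p) · p² = pq²
  (pq²) · q² = pq
  (pq) · p² = q²p

Answer: q²p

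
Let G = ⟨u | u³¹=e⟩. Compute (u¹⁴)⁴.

Compute successive powers of (u¹⁴), reducing at each step:
  (u¹⁴)²: (u¹⁴) · u¹⁴ = u²⁸
  (u¹⁴)³: (u²⁸) · u¹⁴ = u¹¹
  (u¹⁴)⁴: (u¹¹) · u¹⁴ = u²⁵

Answer: u²⁵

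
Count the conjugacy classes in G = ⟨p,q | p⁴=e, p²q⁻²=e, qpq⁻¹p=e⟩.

The conjugacy classes (representative and size) are:
  [e] (size 1), [p³] (size 2), [p²] (size 1), [q⁻¹] (size 2), [pq] (size 2).
Class equation: 1 + 2 + 1 + 2 + 2 = 8 = |G|. So G has 5 conjugacy classes.

Answer: 5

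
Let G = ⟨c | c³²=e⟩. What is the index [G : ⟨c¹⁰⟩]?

First find ord(c¹⁰) by computing successive powers:
  (c¹⁰)¹ = c¹⁰, (c¹⁰)² = c²⁰, (c¹⁰)³ = c³⁰, (c¹⁰)⁴ = c⁸, (c¹⁰)⁵ = c¹⁸, (c¹⁰)⁶ = c²⁸, (c¹⁰)⁷ = c⁶, (c¹⁰)⁸ = c¹⁶, (c¹⁰)⁹ = c²⁶, (c¹⁰)¹⁰ = c⁴, (c¹⁰)¹¹ = c¹⁴, (c¹⁰)¹² = c²⁴, (c¹⁰)¹³ = c², (c¹⁰)¹⁴ = c¹², (c¹⁰)¹⁵ = c²², (c¹⁰)¹⁶ = e.
So |⟨c¹⁰⟩| = ord(c¹⁰) = 16. With |G| = 32, by Lagrange [G : ⟨c¹⁰⟩] = 32/16 = 2.

Answer: 2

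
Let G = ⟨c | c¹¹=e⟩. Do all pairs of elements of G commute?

G has a single generator, so G is cyclic and hence abelian.

Answer: Yes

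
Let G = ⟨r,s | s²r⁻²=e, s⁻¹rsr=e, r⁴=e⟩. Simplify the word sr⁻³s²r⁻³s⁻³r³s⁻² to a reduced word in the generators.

Multiply left to right, reducing at each step:
  s · r⁻³ = rs⁻¹
  (rs⁻¹) · s² = rs
  (rs) · r⁻³ = s
  s · s⁻³ = r²
  (r²) · r³ = r
  r · s⁻² = r³

Answer: r³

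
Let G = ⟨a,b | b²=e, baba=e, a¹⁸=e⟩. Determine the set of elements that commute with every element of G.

An element z ∈ Z(G) iff z commutes with every generator.
For example a⁹ is central: (a⁹)·a = a¹⁰ = a·(a⁹); (a⁹)·b = a⁹b = b·(a⁹).
Whereas a ∉ Z(G) since a·b = ab ≠ a¹⁷b = b·a.
Checking each of the 36 elements this way gives Z(G) = {e, a⁹}, of order 2.

Answer: {e, a⁹}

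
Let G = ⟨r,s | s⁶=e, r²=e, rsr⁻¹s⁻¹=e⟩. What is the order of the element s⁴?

Compute successive powers until reaching e:
  (s⁴)¹ = s⁴, (s⁴)² = s², (s⁴)³ = e.
The smallest positive k with (s⁴)ᵏ = e is 3.

Answer: 3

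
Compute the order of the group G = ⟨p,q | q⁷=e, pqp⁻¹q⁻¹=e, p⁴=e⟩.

Enumerate words in the generators, reducing via the relations: the distinct elements are
  {e, p, q, pq, p², p³, q², q³, q⁴, q⁵, q⁶, pq², pq³, pq⁴, pq⁵, pq⁶, p²q, p³q, p²q², p²q³, p²q⁴, p²q⁵, p²q⁶, p³q², p³q³, p³q⁴, p³q⁵, p³q⁶}.
No further products give new elements, so |G| = 28.

Answer: 28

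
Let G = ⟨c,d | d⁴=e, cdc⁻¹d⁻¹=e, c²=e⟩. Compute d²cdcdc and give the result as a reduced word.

Multiply left to right, reducing at each step:
  (d²) · c = cd²
  (cd²) · d = cd³
  (cd³) · c = d³
  (d³) · d = e
  e · c = c

Answer: c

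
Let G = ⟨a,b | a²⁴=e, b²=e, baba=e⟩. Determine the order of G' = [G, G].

G' = [G, G] is generated by all commutators. The generator-pair commutators are: [a, b] = a².
The subgroup they normally generate is {e, a², a⁴, a⁶, a⁸, a¹⁰, a¹², a¹⁴, a¹⁶, a¹⁸, a²⁰, a²²}, of order 12.
Check: |G/G'| = 48/12 = 4 is the order of the abelianisation.

Answer: 12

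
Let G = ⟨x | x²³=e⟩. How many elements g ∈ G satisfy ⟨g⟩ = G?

G is cyclic of order 23. An element generates G iff its order is 23, and a cyclic group of order 23 has exactly φ(23) = 22 such elements.

Answer: 22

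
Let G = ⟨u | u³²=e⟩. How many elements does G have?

G is generated by a single element, so G is cyclic. The relator gives u³² = e and no smaller power is forced to be e, so the 32 powers {e, u, u², u³, u⁴, u⁵, u⁶, u⁷, u⁸, u⁹, u²², u²³, u²¹, u²⁰, u²⁴, u²⁵, u²⁶, u²⁷, u²⁸, u²⁹, u³¹, u³⁰, u¹², u¹³, u¹¹, u¹⁰, u¹⁴, u¹⁵, u¹⁶, u¹⁷, u¹⁸, u¹⁹} are distinct. Hence |G| = 32.

Answer: 32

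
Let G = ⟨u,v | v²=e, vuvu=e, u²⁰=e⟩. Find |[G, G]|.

G' = [G, G] is generated by all commutators. The generator-pair commutators are: [u, v] = u².
The subgroup they normally generate is {e, u², u⁴, u⁶, u⁸, u¹⁰, u¹², u¹⁴, u¹⁶, u¹⁸}, of order 10.
Check: |G/G'| = 40/10 = 4 is the order of the abelianisation.

Answer: 10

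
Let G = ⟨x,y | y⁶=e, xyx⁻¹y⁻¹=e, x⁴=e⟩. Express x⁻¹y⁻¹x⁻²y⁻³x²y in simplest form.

Multiply left to right, reducing at each step:
  (x³) · y⁻¹ = x³y⁵
  (x³y⁵) · x⁻² = xy⁵
  (xy⁵) · y⁻³ = xy²
  (xy²) · x² = x³y²
  (x³y²) · y = x³y³

Answer: x³y³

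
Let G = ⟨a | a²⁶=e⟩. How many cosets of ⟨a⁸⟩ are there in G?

First find ord(a⁸) by computing successive powers:
  (a⁸)¹ = a⁸, (a⁸)² = a¹⁶, (a⁸)³ = a²⁴, (a⁸)⁴ = a⁶, (a⁸)⁵ = a¹⁴, (a⁸)⁶ = a²², (a⁸)⁷ = a⁴, (a⁸)⁸ = a¹², (a⁸)⁹ = a²⁰, (a⁸)¹⁰ = a², (a⁸)¹¹ = a¹⁰, (a⁸)¹² = a¹⁸, (a⁸)¹³ = e.
So |⟨a⁸⟩| = ord(a⁸) = 13. With |G| = 26, by Lagrange [G : ⟨a⁸⟩] = 26/13 = 2.

Answer: 2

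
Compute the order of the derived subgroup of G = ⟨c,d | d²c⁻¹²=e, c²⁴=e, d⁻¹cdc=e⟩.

G' = [G, G] is generated by all commutators. The generator-pair commutators are: [c, d] = c².
The subgroup they normally generate is {e, c², c⁴, c⁶, c⁸, c¹⁰, c¹², c¹⁴, c¹⁶, c¹⁸, c²⁰, c²²}, of order 12.
Check: |G/G'| = 48/12 = 4 is the order of the abelianisation.

Answer: 12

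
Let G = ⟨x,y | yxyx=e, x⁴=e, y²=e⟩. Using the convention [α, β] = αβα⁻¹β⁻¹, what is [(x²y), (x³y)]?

[(x²y), (x³y)] = (x²y)·(x³y)·(x²y)⁻¹·(x³y)⁻¹.
  (x²y) · (x³y) = x³
  (x³) · (x²y) = xy
  (xy) · (x³y) = x²

Answer: x²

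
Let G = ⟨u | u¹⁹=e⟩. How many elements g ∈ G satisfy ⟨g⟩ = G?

G is cyclic of order 19. An element generates G iff its order is 19, and a cyclic group of order 19 has exactly φ(19) = 18 such elements.

Answer: 18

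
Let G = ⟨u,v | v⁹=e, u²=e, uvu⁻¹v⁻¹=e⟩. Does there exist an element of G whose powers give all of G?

|G| = 18. The element uv has order 18 (its powers give 18 distinct elements), so ⟨uv⟩ = G and G is cyclic.

Answer: Yes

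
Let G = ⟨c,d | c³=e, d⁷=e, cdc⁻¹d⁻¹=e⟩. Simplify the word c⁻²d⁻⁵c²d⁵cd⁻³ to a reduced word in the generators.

Multiply left to right, reducing at each step:
  c · d⁻⁵ = cd²
  (cd²) · c² = d²
  (d²) · d⁵ = e
  e · c = c
  c · d⁻³ = cd⁴

Answer: cd⁴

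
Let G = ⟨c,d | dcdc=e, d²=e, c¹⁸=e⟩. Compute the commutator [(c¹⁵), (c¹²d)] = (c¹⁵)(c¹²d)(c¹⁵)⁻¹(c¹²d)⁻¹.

[(c¹⁵), (c¹²d)] = (c¹⁵)·(c¹²d)·(c¹⁵)⁻¹·(c¹²d)⁻¹.
  (c¹⁵) · (c¹²d) = c⁹d
  (c⁹d) · (c³) = c⁶d
  (c⁶d) · (c¹²d) = c¹²

Answer: c¹²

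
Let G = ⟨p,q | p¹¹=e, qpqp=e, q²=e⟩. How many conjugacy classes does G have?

The conjugacy classes (representative and size) are:
  [e] (size 1), [p¹⁰] (size 2), [p²] (size 2), [p³] (size 2), [p⁷] (size 2), [p⁶] (size 2), [p²q] (size 11).
Class equation: 1 + 2 + 2 + 2 + 2 + 2 + 11 = 22 = |G|. So G has 7 conjugacy classes.

Answer: 7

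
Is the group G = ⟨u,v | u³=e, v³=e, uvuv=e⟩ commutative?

u·v = uv but v·u = u²v², so u·v ≠ v·u and G is not abelian.

Answer: No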